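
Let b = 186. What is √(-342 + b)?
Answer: 2*I*√39 ≈ 12.49*I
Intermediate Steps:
√(-342 + b) = √(-342 + 186) = √(-156) = 2*I*√39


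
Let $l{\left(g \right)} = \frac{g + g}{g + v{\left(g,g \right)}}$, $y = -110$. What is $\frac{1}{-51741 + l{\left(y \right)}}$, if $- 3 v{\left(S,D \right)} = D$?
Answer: $- \frac{1}{51738} \approx -1.9328 \cdot 10^{-5}$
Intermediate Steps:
$v{\left(S,D \right)} = - \frac{D}{3}$
$l{\left(g \right)} = 3$ ($l{\left(g \right)} = \frac{g + g}{g - \frac{g}{3}} = \frac{2 g}{\frac{2}{3} g} = 2 g \frac{3}{2 g} = 3$)
$\frac{1}{-51741 + l{\left(y \right)}} = \frac{1}{-51741 + 3} = \frac{1}{-51738} = - \frac{1}{51738}$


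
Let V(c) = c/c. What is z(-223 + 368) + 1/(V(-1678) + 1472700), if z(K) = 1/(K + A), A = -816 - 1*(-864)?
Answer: 1472894/284231293 ≈ 0.0051820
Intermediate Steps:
A = 48 (A = -816 + 864 = 48)
V(c) = 1
z(K) = 1/(48 + K) (z(K) = 1/(K + 48) = 1/(48 + K))
z(-223 + 368) + 1/(V(-1678) + 1472700) = 1/(48 + (-223 + 368)) + 1/(1 + 1472700) = 1/(48 + 145) + 1/1472701 = 1/193 + 1/1472701 = 1472894/284231293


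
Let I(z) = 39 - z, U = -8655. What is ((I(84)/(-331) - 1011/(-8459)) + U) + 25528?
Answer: 47243917313/2799929 ≈ 16873.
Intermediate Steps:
((I(84)/(-331) - 1011/(-8459)) + U) + 25528 = (((39 - 1*84)/(-331) - 1011/(-8459)) - 8655) + 25528 = (((39 - 84)*(-1/331) - 1011*(-1/8459)) - 8655) + 25528 = ((-45*(-1/331) + 1011/8459) - 8655) + 25528 = ((45/331 + 1011/8459) - 8655) + 25528 = (715296/2799929 - 8655) + 25528 = -24232670199/2799929 + 25528 = 47243917313/2799929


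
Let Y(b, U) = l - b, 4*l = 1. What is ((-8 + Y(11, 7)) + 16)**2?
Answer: 121/16 ≈ 7.5625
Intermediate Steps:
l = 1/4 (l = (1/4)*1 = 1/4 ≈ 0.25000)
Y(b, U) = 1/4 - b
((-8 + Y(11, 7)) + 16)**2 = ((-8 + (1/4 - 1*11)) + 16)**2 = ((-8 + (1/4 - 11)) + 16)**2 = ((-8 - 43/4) + 16)**2 = (-75/4 + 16)**2 = (-11/4)**2 = 121/16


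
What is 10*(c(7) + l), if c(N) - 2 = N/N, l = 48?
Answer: 510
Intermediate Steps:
c(N) = 3 (c(N) = 2 + N/N = 2 + 1 = 3)
10*(c(7) + l) = 10*(3 + 48) = 10*51 = 510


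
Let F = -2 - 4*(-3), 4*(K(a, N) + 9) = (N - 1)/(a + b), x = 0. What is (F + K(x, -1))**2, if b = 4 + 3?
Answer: 169/196 ≈ 0.86224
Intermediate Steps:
b = 7
K(a, N) = -9 + (-1 + N)/(4*(7 + a)) (K(a, N) = -9 + ((N - 1)/(a + 7))/4 = -9 + ((-1 + N)/(7 + a))/4 = -9 + (-1 + N)/(4*(7 + a)))
F = 10 (F = -2 + 12 = 10)
(F + K(x, -1))**2 = (10 + (-253 - 1 - 36*0)/(4*(7 + 0)))**2 = (10 + (1/4)*(-253 - 1 + 0)/7)**2 = (10 + (1/4)*(1/7)*(-254))**2 = (10 - 127/14)**2 = (13/14)**2 = 169/196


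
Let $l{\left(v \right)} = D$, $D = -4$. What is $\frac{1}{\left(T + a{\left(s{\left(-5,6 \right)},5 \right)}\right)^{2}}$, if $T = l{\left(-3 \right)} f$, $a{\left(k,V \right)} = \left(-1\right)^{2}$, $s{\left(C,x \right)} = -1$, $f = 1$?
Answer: $\frac{1}{9} \approx 0.11111$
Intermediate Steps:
$l{\left(v \right)} = -4$
$a{\left(k,V \right)} = 1$
$T = -4$ ($T = \left(-4\right) 1 = -4$)
$\frac{1}{\left(T + a{\left(s{\left(-5,6 \right)},5 \right)}\right)^{2}} = \frac{1}{\left(-4 + 1\right)^{2}} = \frac{1}{\left(-3\right)^{2}} = \frac{1}{9}$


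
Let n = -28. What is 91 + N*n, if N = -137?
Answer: 3927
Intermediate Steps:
91 + N*n = 91 - 137*(-28) = 91 + 3836 = 3927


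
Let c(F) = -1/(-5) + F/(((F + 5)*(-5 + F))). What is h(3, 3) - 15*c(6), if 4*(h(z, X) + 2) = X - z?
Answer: -145/11 ≈ -13.182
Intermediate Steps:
c(F) = ⅕ + F/((-5 + F)*(5 + F)) (c(F) = -1*(-⅕) + F/(((5 + F)*(-5 + F))) = ⅕ + F/(((-5 + F)*(5 + F))) = ⅕ + F*(1/((-5 + F)*(5 + F))) = ⅕ + F/((-5 + F)*(5 + F)))
h(z, X) = -2 - z/4 + X/4 (h(z, X) = -2 + (X - z)/4 = -2 + (-z/4 + X/4) = -2 - z/4 + X/4)
h(3, 3) - 15*c(6) = (-2 - ¼*3 + (¼)*3) - 15*(-5 + 6 + (⅕)*6²)/(-25 + 6²) = (-2 - ¾ + ¾) - 15*(-5 + 6 + (⅕)*36)/(-25 + 36) = -2 - 15*(-5 + 6 + 36/5)/11 = -2 - 15*41/(11*5) = -2 - 15*41/55 = -2 - 123/11 = -145/11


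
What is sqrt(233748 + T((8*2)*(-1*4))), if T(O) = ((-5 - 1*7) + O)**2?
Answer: 2*sqrt(59881) ≈ 489.41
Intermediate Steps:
T(O) = (-12 + O)**2 (T(O) = ((-5 - 7) + O)**2 = (-12 + O)**2)
sqrt(233748 + T((8*2)*(-1*4))) = sqrt(233748 + (-12 + (8*2)*(-1*4))**2) = sqrt(233748 + (-12 + 16*(-4))**2) = sqrt(233748 + (-12 - 64)**2) = sqrt(233748 + (-76)**2) = sqrt(233748 + 5776) = sqrt(239524) = 2*sqrt(59881)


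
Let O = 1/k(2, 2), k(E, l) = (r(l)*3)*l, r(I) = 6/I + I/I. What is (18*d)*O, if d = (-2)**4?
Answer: 12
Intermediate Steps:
d = 16
r(I) = 1 + 6/I (r(I) = 6/I + 1 = 1 + 6/I)
k(E, l) = 18 + 3*l (k(E, l) = (((6 + l)/l)*3)*l = (3*(6 + l)/l)*l = 18 + 3*l)
O = 1/24 (O = 1/(18 + 3*2) = 1/(18 + 6) = 1/24 ≈ 0.041667)
(18*d)*O = (18*16)*(1/24) = 288*(1/24) = 12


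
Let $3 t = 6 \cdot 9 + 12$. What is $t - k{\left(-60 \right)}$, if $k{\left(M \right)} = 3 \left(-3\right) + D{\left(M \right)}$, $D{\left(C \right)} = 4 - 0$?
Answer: $27$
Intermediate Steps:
$D{\left(C \right)} = 4$ ($D{\left(C \right)} = 4 + 0 = 4$)
$k{\left(M \right)} = -5$ ($k{\left(M \right)} = 3 \left(-3\right) + 4 = -9 + 4 = -5$)
$t = 22$ ($t = \frac{6 \cdot 9 + 12}{3} = \frac{54 + 12}{3} = \frac{1}{3} \cdot 66 = 22$)
$t - k{\left(-60 \right)} = 22 - -5 = 22 + 5 = 27$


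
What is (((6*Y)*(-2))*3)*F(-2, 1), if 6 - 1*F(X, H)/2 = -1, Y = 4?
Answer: -2016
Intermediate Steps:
F(X, H) = 14 (F(X, H) = 12 - 2*(-1) = 12 + 2 = 14)
(((6*Y)*(-2))*3)*F(-2, 1) = (((6*4)*(-2))*3)*14 = ((24*(-2))*3)*14 = -48*3*14 = -144*14 = -2016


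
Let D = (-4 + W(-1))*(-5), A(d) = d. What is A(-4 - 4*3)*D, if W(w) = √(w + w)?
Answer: -320 + 80*I*√2 ≈ -320.0 + 113.14*I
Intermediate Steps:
W(w) = √2*√w (W(w) = √(2*w) = √2*√w)
D = 20 - 5*I*√2 (D = (-4 + √2*√(-1))*(-5) = (-4 + √2*I)*(-5) = (-4 + I*√2)*(-5) = 20 - 5*I*√2 ≈ 20.0 - 7.0711*I)
A(-4 - 4*3)*D = (-4 - 4*3)*(20 - 5*I*√2) = (-4 - 12)*(20 - 5*I*√2) = -16*(20 - 5*I*√2) = -320 + 80*I*√2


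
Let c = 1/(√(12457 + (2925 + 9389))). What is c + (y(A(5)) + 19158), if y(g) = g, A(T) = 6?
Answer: 19164 + √24771/24771 ≈ 19164.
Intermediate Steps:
c = √24771/24771 (c = 1/(√(12457 + 12314)) = 1/(√24771) = √24771/24771 ≈ 0.0063537)
c + (y(A(5)) + 19158) = √24771/24771 + (6 + 19158) = √24771/24771 + 19164 = 19164 + √24771/24771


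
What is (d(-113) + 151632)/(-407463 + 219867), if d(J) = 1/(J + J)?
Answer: -34268831/42396696 ≈ -0.80829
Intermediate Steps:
d(J) = 1/(2*J)
(d(-113) + 151632)/(-407463 + 219867) = ((½)/(-113) + 151632)/(-407463 + 219867) = ((½)*(-1/113) + 151632)/(-187596) = (-1/226 + 151632)*(-1/187596) = (34268831/226)*(-1/187596) = -34268831/42396696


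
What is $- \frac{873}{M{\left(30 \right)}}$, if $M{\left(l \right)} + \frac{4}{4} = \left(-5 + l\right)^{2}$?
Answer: $- \frac{291}{208} \approx -1.399$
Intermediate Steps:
$M{\left(l \right)} = -1 + \left(-5 + l\right)^{2}$
$- \frac{873}{M{\left(30 \right)}} = - \frac{873}{-1 + \left(-5 + 30\right)^{2}} = - \frac{873}{-1 + 25^{2}} = - \frac{873}{-1 + 625} = - \frac{873}{624} = \left(-873\right) \frac{1}{624} = - \frac{291}{208}$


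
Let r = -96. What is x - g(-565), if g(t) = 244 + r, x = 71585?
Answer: 71437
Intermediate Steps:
g(t) = 148 (g(t) = 244 - 96 = 148)
x - g(-565) = 71585 - 1*148 = 71585 - 148 = 71437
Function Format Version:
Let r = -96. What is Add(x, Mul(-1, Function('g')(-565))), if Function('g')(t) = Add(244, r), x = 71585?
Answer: 71437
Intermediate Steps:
Function('g')(t) = 148 (Function('g')(t) = Add(244, -96) = 148)
Add(x, Mul(-1, Function('g')(-565))) = Add(71585, Mul(-1, 148)) = Add(71585, -148) = 71437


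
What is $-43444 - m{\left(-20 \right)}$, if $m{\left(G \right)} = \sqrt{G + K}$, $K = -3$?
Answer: $-43444 - i \sqrt{23} \approx -43444.0 - 4.7958 i$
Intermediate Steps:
$m{\left(G \right)} = \sqrt{-3 + G}$ ($m{\left(G \right)} = \sqrt{G - 3} = \sqrt{-3 + G}$)
$-43444 - m{\left(-20 \right)} = -43444 - \sqrt{-3 - 20} = -43444 - \sqrt{-23} = -43444 - i \sqrt{23}$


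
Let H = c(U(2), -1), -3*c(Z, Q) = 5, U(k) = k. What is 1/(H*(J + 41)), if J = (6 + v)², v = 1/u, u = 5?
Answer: -5/662 ≈ -0.0075529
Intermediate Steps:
c(Z, Q) = -5/3 (c(Z, Q) = -⅓*5 = -5/3)
H = -5/3 ≈ -1.6667
v = ⅕ (v = 1/5 = ⅕ ≈ 0.20000)
J = 961/25 (J = (6 + ⅕)² = (31/5)² = 961/25 ≈ 38.440)
1/(H*(J + 41)) = 1/(-5*(961/25 + 41)/3) = 1/(-5/3*1986/25) = 1/(-662/5) = -5/662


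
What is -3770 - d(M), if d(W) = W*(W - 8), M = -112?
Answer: -17210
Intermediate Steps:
d(W) = W*(-8 + W)
-3770 - d(M) = -3770 - (-112)*(-8 - 112) = -3770 - (-112)*(-120) = -3770 - 1*13440 = -3770 - 13440 = -17210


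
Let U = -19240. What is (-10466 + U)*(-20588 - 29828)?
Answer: 1497657696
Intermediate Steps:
(-10466 + U)*(-20588 - 29828) = (-10466 - 19240)*(-20588 - 29828) = -29706*(-50416) = 1497657696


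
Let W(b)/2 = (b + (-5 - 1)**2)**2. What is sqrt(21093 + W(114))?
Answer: sqrt(66093) ≈ 257.09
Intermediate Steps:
W(b) = 2*(36 + b)**2 (W(b) = 2*(b + (-5 - 1)**2)**2 = 2*(b + (-6)**2)**2 = 2*(b + 36)**2 = 2*(36 + b)**2)
sqrt(21093 + W(114)) = sqrt(21093 + 2*(36 + 114)**2) = sqrt(21093 + 2*150**2) = sqrt(21093 + 2*22500) = sqrt(21093 + 45000) = sqrt(66093)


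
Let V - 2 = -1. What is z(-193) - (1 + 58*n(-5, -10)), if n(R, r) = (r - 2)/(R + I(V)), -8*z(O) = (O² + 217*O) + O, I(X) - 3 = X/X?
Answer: -751/8 ≈ -93.875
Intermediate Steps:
V = 1 (V = 2 - 1 = 1)
I(X) = 4 (I(X) = 3 + X/X = 3 + 1 = 4)
z(O) = -109*O/4 - O²/8 (z(O) = -((O² + 217*O) + O)/8 = -(O² + 218*O)/8 = -109*O/4 - O²/8)
n(R, r) = (-2 + r)/(4 + R) (n(R, r) = (r - 2)/(R + 4) = (-2 + r)/(4 + R))
z(-193) - (1 + 58*n(-5, -10)) = -⅛*(-193)*(218 - 193) - (1 + 58*((-2 - 10)/(4 - 5))) = -⅛*(-193)*25 - (1 + 58*(-12/(-1))) = 4825/8 - (1 + 58*(-1*(-12))) = 4825/8 - (1 + 58*12) = 4825/8 - (1 + 696) = 4825/8 - 1*697 = 4825/8 - 697 = -751/8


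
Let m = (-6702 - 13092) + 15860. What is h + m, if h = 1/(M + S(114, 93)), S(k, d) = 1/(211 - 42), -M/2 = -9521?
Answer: -12660001297/3218099 ≈ -3934.0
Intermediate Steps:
M = 19042 (M = -2*(-9521) = 19042)
m = -3934 (m = -19794 + 15860 = -3934)
S(k, d) = 1/169
h = 169/3218099 (h = 1/(19042 + 1/169) = 1/(3218099/169) = 169/3218099 ≈ 5.2515e-5)
h + m = 169/3218099 - 3934 = -12660001297/3218099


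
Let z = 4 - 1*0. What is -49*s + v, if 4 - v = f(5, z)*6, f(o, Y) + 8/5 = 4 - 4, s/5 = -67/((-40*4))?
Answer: -14239/160 ≈ -88.994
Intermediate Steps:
s = 67/32 (s = 5*(-67/((-40*4))) = 5*(-67/(-160)) = 5*(-67*(-1/160)) = 5*(67/160) = 67/32 ≈ 2.0938)
z = 4 (z = 4 + 0 = 4)
f(o, Y) = -8/5 (f(o, Y) = -8/5 + (4 - 4) = -8/5 + 0 = -8/5)
v = 68/5 (v = 4 - (-8)*6/5 = 4 - 1*(-48/5) = 4 + 48/5 = 68/5 ≈ 13.600)
-49*s + v = -49*67/32 + 68/5 = -3283/32 + 68/5 = -14239/160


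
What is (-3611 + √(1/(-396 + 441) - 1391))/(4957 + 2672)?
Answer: -3611/7629 + I*√312970/114435 ≈ -0.47333 + 0.0048887*I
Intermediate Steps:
(-3611 + √(1/(-396 + 441) - 1391))/(4957 + 2672) = (-3611 + √(1/45 - 1391))/7629 = (-3611 + √(1/45 - 1391))*(1/7629) = (-3611 + √(-62594/45))*(1/7629) = (-3611 + I*√312970/15)*(1/7629) = -3611/7629 + I*√312970/114435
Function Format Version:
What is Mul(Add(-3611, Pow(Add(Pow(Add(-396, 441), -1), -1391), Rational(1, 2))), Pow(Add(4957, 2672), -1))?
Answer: Add(Rational(-3611, 7629), Mul(Rational(1, 114435), I, Pow(312970, Rational(1, 2)))) ≈ Add(-0.47333, Mul(0.0048887, I))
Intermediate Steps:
Mul(Add(-3611, Pow(Add(Pow(Add(-396, 441), -1), -1391), Rational(1, 2))), Pow(Add(4957, 2672), -1)) = Mul(Add(-3611, Pow(Add(Pow(45, -1), -1391), Rational(1, 2))), Pow(7629, -1)) = Mul(Add(-3611, Pow(Add(Rational(1, 45), -1391), Rational(1, 2))), Rational(1, 7629)) = Mul(Add(-3611, Pow(Rational(-62594, 45), Rational(1, 2))), Rational(1, 7629)) = Mul(Add(-3611, Mul(Rational(1, 15), I, Pow(312970, Rational(1, 2)))), Rational(1, 7629)) = Add(Rational(-3611, 7629), Mul(Rational(1, 114435), I, Pow(312970, Rational(1, 2))))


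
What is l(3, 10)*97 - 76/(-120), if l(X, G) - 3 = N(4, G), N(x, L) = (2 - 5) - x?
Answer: -11621/30 ≈ -387.37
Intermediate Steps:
N(x, L) = -3 - x
l(X, G) = -4 (l(X, G) = 3 + (-3 - 1*4) = 3 + (-3 - 4) = 3 - 7 = -4)
l(3, 10)*97 - 76/(-120) = -4*97 - 76/(-120) = -388 - 76*(-1/120) = -388 + 19/30 = -11621/30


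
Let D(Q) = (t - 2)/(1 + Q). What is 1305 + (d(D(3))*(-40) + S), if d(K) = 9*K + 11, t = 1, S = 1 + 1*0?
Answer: 956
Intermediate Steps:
S = 1 (S = 1 + 0 = 1)
D(Q) = -1/(1 + Q) (D(Q) = (1 - 2)/(1 + Q) = -1/(1 + Q))
d(K) = 11 + 9*K
1305 + (d(D(3))*(-40) + S) = 1305 + ((11 + 9*(-1/(1 + 3)))*(-40) + 1) = 1305 + ((11 + 9*(-1/4))*(-40) + 1) = 1305 + ((11 - 9/4)*(-40) + 1) = 1305 + ((35/4)*(-40) + 1) = 1305 + (-350 + 1) = 1305 - 349 = 956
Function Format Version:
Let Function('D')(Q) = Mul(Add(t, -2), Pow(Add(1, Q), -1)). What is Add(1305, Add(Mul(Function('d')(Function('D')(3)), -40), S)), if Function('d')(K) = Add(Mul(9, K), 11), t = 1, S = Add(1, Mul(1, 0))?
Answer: 956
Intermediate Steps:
S = 1 (S = Add(1, 0) = 1)
Function('D')(Q) = Mul(-1, Pow(Add(1, Q), -1)) (Function('D')(Q) = Mul(Add(1, -2), Pow(Add(1, Q), -1)) = Mul(-1, Pow(Add(1, Q), -1)))
Function('d')(K) = Add(11, Mul(9, K))
Add(1305, Add(Mul(Function('d')(Function('D')(3)), -40), S)) = Add(1305, Add(Mul(Add(11, Mul(9, Mul(-1, Pow(Add(1, 3), -1)))), -40), 1)) = Add(1305, Add(Mul(Add(11, Mul(9, Mul(-1, Pow(4, -1)))), -40), 1)) = Add(1305, Add(Mul(Add(11, Mul(9, Mul(-1, Rational(1, 4)))), -40), 1)) = Add(1305, Add(Mul(Add(11, Mul(9, Rational(-1, 4))), -40), 1)) = Add(1305, Add(Mul(Add(11, Rational(-9, 4)), -40), 1)) = Add(1305, Add(Mul(Rational(35, 4), -40), 1)) = Add(1305, Add(-350, 1)) = Add(1305, -349) = 956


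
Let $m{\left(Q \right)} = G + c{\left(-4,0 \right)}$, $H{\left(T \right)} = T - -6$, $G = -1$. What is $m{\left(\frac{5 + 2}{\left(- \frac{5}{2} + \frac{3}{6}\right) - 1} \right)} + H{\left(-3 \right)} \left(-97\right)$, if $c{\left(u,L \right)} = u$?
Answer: $-296$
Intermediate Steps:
$H{\left(T \right)} = 6 + T$ ($H{\left(T \right)} = T + 6 = 6 + T$)
$m{\left(Q \right)} = -5$ ($m{\left(Q \right)} = -1 - 4 = -5$)
$m{\left(\frac{5 + 2}{\left(- \frac{5}{2} + \frac{3}{6}\right) - 1} \right)} + H{\left(-3 \right)} \left(-97\right) = -5 + \left(6 - 3\right) \left(-97\right) = -5 + 3 \left(-97\right) = -5 - 291 = -296$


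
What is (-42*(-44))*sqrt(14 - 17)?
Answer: 1848*I*sqrt(3) ≈ 3200.8*I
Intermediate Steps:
(-42*(-44))*sqrt(14 - 17) = 1848*sqrt(-3) = 1848*(I*sqrt(3)) = 1848*I*sqrt(3)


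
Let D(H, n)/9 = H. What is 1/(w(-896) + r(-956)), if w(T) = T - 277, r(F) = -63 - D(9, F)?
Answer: -1/1317 ≈ -0.00075930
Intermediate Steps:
D(H, n) = 9*H
r(F) = -144 (r(F) = -63 - 9*9 = -63 - 1*81 = -63 - 81 = -144)
w(T) = -277 + T
1/(w(-896) + r(-956)) = 1/((-277 - 896) - 144) = 1/(-1173 - 144) = 1/(-1317) = -1/1317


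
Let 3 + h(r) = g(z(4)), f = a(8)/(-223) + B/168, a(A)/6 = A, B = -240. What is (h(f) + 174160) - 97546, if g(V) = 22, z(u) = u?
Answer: 76633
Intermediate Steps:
a(A) = 6*A
f = -2566/1561 (f = (6*8)/(-223) - 240/168 = 48*(-1/223) - 240*1/168 = -48/223 - 10/7 = -2566/1561 ≈ -1.6438)
h(r) = 19 (h(r) = -3 + 22 = 19)
(h(f) + 174160) - 97546 = (19 + 174160) - 97546 = 174179 - 97546 = 76633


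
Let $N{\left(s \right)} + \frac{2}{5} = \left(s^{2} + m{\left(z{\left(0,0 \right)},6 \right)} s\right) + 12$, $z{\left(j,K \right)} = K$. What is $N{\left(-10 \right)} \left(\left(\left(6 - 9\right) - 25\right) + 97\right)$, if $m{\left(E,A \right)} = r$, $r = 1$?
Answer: $\frac{35052}{5} \approx 7010.4$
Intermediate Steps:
$m{\left(E,A \right)} = 1$
$N{\left(s \right)} = \frac{58}{5} + s + s^{2}$ ($N{\left(s \right)} = - \frac{2}{5} + \left(\left(s^{2} + 1 s\right) + 12\right) = - \frac{2}{5} + \left(\left(s^{2} + s\right) + 12\right) = - \frac{2}{5} + \left(\left(s + s^{2}\right) + 12\right) = - \frac{2}{5} + \left(12 + s + s^{2}\right) = \frac{58}{5} + s + s^{2}$)
$N{\left(-10 \right)} \left(\left(\left(6 - 9\right) - 25\right) + 97\right) = \left(\frac{58}{5} - 10 + \left(-10\right)^{2}\right) \left(\left(\left(6 - 9\right) - 25\right) + 97\right) = \left(\frac{58}{5} - 10 + 100\right) \left(\left(-3 - 25\right) + 97\right) = \frac{508 \left(-28 + 97\right)}{5} = \frac{508}{5} \cdot 69 = \frac{35052}{5}$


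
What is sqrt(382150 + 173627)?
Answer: 3*sqrt(61753) ≈ 745.50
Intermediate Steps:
sqrt(382150 + 173627) = sqrt(555777) = 3*sqrt(61753)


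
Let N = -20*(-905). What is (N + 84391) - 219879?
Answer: -117388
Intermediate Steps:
N = 18100
(N + 84391) - 219879 = (18100 + 84391) - 219879 = 102491 - 219879 = -117388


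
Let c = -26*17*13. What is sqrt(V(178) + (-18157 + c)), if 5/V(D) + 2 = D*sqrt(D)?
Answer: I*sqrt(23903 + 5/(2 - 178*sqrt(178))) ≈ 154.61*I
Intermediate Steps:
c = -5746 (c = -442*13 = -5746)
V(D) = 5/(-2 + D**(3/2)) (V(D) = 5/(-2 + D*sqrt(D)) = 5/(-2 + D**(3/2)))
sqrt(V(178) + (-18157 + c)) = sqrt(5/(-2 + 178**(3/2)) + (-18157 - 5746)) = sqrt(5/(-2 + 178*sqrt(178)) - 23903) = sqrt(-23903 + 5/(-2 + 178*sqrt(178)))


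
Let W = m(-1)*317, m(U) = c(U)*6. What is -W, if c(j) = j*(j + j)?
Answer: -3804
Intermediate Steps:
c(j) = 2*j² (c(j) = j*(2*j) = 2*j²)
m(U) = 12*U² (m(U) = (2*U²)*6 = 12*U²)
W = 3804 (W = (12*(-1)²)*317 = (12*1)*317 = 12*317 = 3804)
-W = -1*3804 = -3804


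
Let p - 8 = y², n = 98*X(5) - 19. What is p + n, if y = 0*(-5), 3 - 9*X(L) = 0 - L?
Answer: 685/9 ≈ 76.111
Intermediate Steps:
X(L) = ⅓ + L/9 (X(L) = ⅓ - (0 - L)/9 = ⅓ - (-1)*L/9 = ⅓ + L/9)
n = 613/9 (n = 98*(⅓ + (⅑)*5) - 19 = 98*(⅓ + 5/9) - 19 = 98*(8/9) - 19 = 784/9 - 19 = 613/9 ≈ 68.111)
y = 0
p = 8 (p = 8 + 0² = 8 + 0 = 8)
p + n = 8 + 613/9 = 685/9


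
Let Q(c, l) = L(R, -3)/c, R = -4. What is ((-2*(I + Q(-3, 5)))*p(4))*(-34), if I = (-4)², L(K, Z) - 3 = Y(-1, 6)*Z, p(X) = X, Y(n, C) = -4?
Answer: 2992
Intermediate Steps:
L(K, Z) = 3 - 4*Z
Q(c, l) = 15/c (Q(c, l) = (3 - 4*(-3))/c = (3 + 12)/c = 15/c)
I = 16
((-2*(I + Q(-3, 5)))*p(4))*(-34) = (-2*(16 + 15/(-3))*4)*(-34) = (-2*(16 + 15*(-⅓))*4)*(-34) = (-2*(16 - 5)*4)*(-34) = (-2*11*4)*(-34) = -22*4*(-34) = -88*(-34) = 2992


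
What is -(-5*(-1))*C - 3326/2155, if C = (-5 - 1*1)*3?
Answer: 190624/2155 ≈ 88.457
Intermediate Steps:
C = -18 (C = (-5 - 1)*3 = -6*3 = -18)
-(-5*(-1))*C - 3326/2155 = -(-5*(-1))*(-18) - 3326/2155 = -5*(-18) - 3326*1/2155 = -1*(-90) - 3326/2155 = 90 - 3326/2155 = 190624/2155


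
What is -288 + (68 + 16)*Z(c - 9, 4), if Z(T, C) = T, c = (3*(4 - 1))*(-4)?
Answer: -4068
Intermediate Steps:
c = -36 (c = (3*3)*(-4) = 9*(-4) = -36)
-288 + (68 + 16)*Z(c - 9, 4) = -288 + (68 + 16)*(-36 - 9) = -288 + 84*(-45) = -288 - 3780 = -4068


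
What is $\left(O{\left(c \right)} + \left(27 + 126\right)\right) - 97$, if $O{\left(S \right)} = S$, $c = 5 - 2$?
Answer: $59$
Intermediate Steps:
$c = 3$ ($c = 5 - 2 = 3$)
$\left(O{\left(c \right)} + \left(27 + 126\right)\right) - 97 = \left(3 + \left(27 + 126\right)\right) - 97 = \left(3 + 153\right) - 97 = 156 - 97 = 59$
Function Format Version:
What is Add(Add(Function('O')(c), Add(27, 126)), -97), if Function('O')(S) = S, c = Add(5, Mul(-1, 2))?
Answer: 59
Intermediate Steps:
c = 3 (c = Add(5, -2) = 3)
Add(Add(Function('O')(c), Add(27, 126)), -97) = Add(Add(3, Add(27, 126)), -97) = Add(Add(3, 153), -97) = Add(156, -97) = 59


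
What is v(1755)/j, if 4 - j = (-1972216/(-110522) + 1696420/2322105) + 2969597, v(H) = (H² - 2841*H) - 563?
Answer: 48928939621044333/76213206896872025 ≈ 0.64200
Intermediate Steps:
v(H) = -563 + H² - 2841*H
j = -76213206896872025/25664368881 (j = 4 - ((-1972216/(-110522) + 1696420/2322105) + 2969597) = 4 - ((-1972216*(-1/110522) + 1696420*(1/2322105)) + 2969597) = 4 - ((986108/55261 + 339284/464421) + 2969597) = 4 - (476718436592/25664368881 + 2969597) = 4 - 1*76213309554347549/25664368881 = 4 - 76213309554347549/25664368881 = -76213206896872025/25664368881 ≈ -2.9696e+6)
v(1755)/j = (-563 + 1755² - 2841*1755)/(-76213206896872025/25664368881) = (-563 + 3080025 - 4985955)*(-25664368881/76213206896872025) = -1906493*(-25664368881/76213206896872025) = 48928939621044333/76213206896872025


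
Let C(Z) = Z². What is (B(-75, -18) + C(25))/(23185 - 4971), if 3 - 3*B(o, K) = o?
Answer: 93/2602 ≈ 0.035742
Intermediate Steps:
B(o, K) = 1 - o/3
(B(-75, -18) + C(25))/(23185 - 4971) = ((1 - ⅓*(-75)) + 25²)/(23185 - 4971) = ((1 + 25) + 625)/18214 = (26 + 625)*(1/18214) = 651*(1/18214) = 93/2602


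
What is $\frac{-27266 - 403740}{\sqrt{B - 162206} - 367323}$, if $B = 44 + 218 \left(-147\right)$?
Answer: $\frac{52772805646}{44975460179} + \frac{29308408 i \sqrt{42}}{134926380537} \approx 1.1734 + 0.0014077 i$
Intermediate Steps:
$B = -32002$ ($B = 44 - 32046 = -32002$)
$\frac{-27266 - 403740}{\sqrt{B - 162206} - 367323} = \frac{-27266 - 403740}{\sqrt{-32002 - 162206} - 367323} = - \frac{431006}{\sqrt{-194208} - 367323} = - \frac{431006}{68 i \sqrt{42} - 367323} = - \frac{431006}{-367323 + 68 i \sqrt{42}}$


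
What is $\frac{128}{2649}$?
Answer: $\frac{128}{2649} \approx 0.04832$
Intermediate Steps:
$\frac{128}{2649}$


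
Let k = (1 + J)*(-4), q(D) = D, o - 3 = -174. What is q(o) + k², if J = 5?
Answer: 405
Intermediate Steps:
o = -171 (o = 3 - 174 = -171)
k = -24 (k = (1 + 5)*(-4) = 6*(-4) = -24)
q(o) + k² = -171 + (-24)² = -171 + 576 = 405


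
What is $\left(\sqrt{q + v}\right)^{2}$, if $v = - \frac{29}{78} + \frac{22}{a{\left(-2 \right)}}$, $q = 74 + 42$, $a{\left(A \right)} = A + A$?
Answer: $\frac{4295}{39} \approx 110.13$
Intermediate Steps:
$a{\left(A \right)} = 2 A$
$q = 116$
$v = - \frac{229}{39}$ ($v = - \frac{29}{78} + \frac{22}{2 \left(-2\right)} = \left(-29\right) \frac{1}{78} + \frac{22}{-4} = - \frac{29}{78} + 22 \left(- \frac{1}{4}\right) = - \frac{29}{78} - \frac{11}{2} = - \frac{229}{39} \approx -5.8718$)
$\left(\sqrt{q + v}\right)^{2} = \left(\sqrt{116 - \frac{229}{39}}\right)^{2} = \left(\sqrt{\frac{4295}{39}}\right)^{2} = \left(\frac{\sqrt{167505}}{39}\right)^{2} = \frac{4295}{39}$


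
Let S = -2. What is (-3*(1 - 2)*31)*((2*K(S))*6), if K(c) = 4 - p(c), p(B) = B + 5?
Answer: 1116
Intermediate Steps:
p(B) = 5 + B
K(c) = -1 - c (K(c) = 4 - (5 + c) = 4 + (-5 - c) = -1 - c)
(-3*(1 - 2)*31)*((2*K(S))*6) = (-3*(1 - 2)*31)*((2*(-1 - 1*(-2)))*6) = (-3*(-1)*31)*((2*(-1 + 2))*6) = (3*31)*((2*1)*6) = 93*(2*6) = 93*12 = 1116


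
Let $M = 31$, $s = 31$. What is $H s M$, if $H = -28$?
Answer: $-26908$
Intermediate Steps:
$H s M = \left(-28\right) 31 \cdot 31 = \left(-868\right) 31 = -26908$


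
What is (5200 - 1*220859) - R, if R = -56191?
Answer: -159468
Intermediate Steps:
(5200 - 1*220859) - R = (5200 - 1*220859) - 1*(-56191) = (5200 - 220859) + 56191 = -215659 + 56191 = -159468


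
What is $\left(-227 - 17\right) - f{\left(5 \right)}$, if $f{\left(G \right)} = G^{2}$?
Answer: $-269$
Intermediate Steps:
$\left(-227 - 17\right) - f{\left(5 \right)} = \left(-227 - 17\right) - 5^{2} = -244 - 25 = -269$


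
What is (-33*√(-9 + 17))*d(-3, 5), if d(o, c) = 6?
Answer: -396*√2 ≈ -560.03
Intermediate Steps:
(-33*√(-9 + 17))*d(-3, 5) = -33*√(-9 + 17)*6 = -66*√2*6 = -396*√2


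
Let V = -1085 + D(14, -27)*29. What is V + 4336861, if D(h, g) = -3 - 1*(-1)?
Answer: 4335718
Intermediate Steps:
D(h, g) = -2 (D(h, g) = -3 + 1 = -2)
V = -1143 (V = -1085 - 2*29 = -1085 - 58 = -1143)
V + 4336861 = -1143 + 4336861 = 4335718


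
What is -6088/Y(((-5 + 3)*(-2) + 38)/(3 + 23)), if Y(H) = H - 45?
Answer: 19786/141 ≈ 140.33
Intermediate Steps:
Y(H) = -45 + H
-6088/Y(((-5 + 3)*(-2) + 38)/(3 + 23)) = -6088/(-45 + ((-5 + 3)*(-2) + 38)/(3 + 23)) = -6088/(-45 + (-2*(-2) + 38)/26) = -6088/(-45 + (4 + 38)*(1/26)) = -6088/(-45 + 42*(1/26)) = -6088/(-45 + 21/13) = -6088/(-564/13) = -6088*(-13/564) = 19786/141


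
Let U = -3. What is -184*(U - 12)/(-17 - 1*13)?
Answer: -92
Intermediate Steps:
-184*(U - 12)/(-17 - 1*13) = -184*(-3 - 12)/(-17 - 1*13) = -(-2760)/(-17 - 13) = -(-2760)/(-30) = -(-2760)*(-1)/30 = -184*1/2 = -92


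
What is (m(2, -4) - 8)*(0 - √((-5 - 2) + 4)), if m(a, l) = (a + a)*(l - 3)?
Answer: 36*I*√3 ≈ 62.354*I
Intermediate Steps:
m(a, l) = 2*a*(-3 + l) (m(a, l) = (2*a)*(-3 + l) = 2*a*(-3 + l))
(m(2, -4) - 8)*(0 - √((-5 - 2) + 4)) = (2*2*(-3 - 4) - 8)*(0 - √((-5 - 2) + 4)) = (2*2*(-7) - 8)*(0 - √(-7 + 4)) = (-28 - 8)*(0 - √(-3)) = -36*(0 - I*√3) = -(-36)*I*√3 = 36*I*√3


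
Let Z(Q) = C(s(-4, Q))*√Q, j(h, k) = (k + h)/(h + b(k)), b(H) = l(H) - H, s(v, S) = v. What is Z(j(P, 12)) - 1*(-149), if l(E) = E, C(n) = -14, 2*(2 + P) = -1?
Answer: 149 - 14*I*√95/5 ≈ 149.0 - 27.291*I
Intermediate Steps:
P = -5/2 (P = -2 + (½)*(-1) = -2 - ½ = -5/2 ≈ -2.5000)
b(H) = 0 (b(H) = H - H = 0)
j(h, k) = (h + k)/h (j(h, k) = (k + h)/(h + 0) = (h + k)/h)
Z(Q) = -14*√Q
Z(j(P, 12)) - 1*(-149) = -14*√(-5/2 + 12)*(I*√10/5) - 1*(-149) = -14*I*√95/5 + 149 = 149 - 14*I*√95/5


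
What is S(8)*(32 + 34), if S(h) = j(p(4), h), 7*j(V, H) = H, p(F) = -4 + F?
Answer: 528/7 ≈ 75.429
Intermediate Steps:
j(V, H) = H/7
S(h) = h/7
S(8)*(32 + 34) = ((⅐)*8)*(32 + 34) = (8/7)*66 = 528/7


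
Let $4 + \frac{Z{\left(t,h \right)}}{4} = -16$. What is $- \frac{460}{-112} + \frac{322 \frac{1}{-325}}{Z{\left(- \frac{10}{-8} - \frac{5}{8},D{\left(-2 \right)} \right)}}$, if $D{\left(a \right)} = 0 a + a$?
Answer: $\frac{374877}{91000} \approx 4.1195$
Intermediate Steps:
$D{\left(a \right)} = a$ ($D{\left(a \right)} = 0 + a = a$)
$Z{\left(t,h \right)} = -80$ ($Z{\left(t,h \right)} = -16 + 4 \left(-16\right) = -16 - 64 = -80$)
$- \frac{460}{-112} + \frac{322 \frac{1}{-325}}{Z{\left(- \frac{10}{-8} - \frac{5}{8},D{\left(-2 \right)} \right)}} = - \frac{460}{-112} + \frac{322 \frac{1}{-325}}{-80} = \left(-460\right) \left(- \frac{1}{112}\right) + 322 \left(- \frac{1}{325}\right) \left(- \frac{1}{80}\right) = \frac{115}{28} - - \frac{161}{13000} = \frac{115}{28} + \frac{161}{13000} = \frac{374877}{91000}$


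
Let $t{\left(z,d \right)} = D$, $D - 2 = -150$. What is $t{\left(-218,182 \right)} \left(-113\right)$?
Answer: $16724$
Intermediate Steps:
$D = -148$ ($D = 2 - 150 = -148$)
$t{\left(z,d \right)} = -148$
$t{\left(-218,182 \right)} \left(-113\right) = \left(-148\right) \left(-113\right) = 16724$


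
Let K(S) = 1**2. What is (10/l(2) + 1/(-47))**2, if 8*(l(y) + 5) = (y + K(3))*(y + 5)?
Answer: 14280841/797449 ≈ 17.908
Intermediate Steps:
K(S) = 1
l(y) = -5 + (1 + y)*(5 + y)/8 (l(y) = -5 + ((y + 1)*(y + 5))/8 = -5 + ((1 + y)*(5 + y))/8 = -5 + (1 + y)*(5 + y)/8)
(10/l(2) + 1/(-47))**2 = (10/(-35/8 + (1/8)*2**2 + (3/4)*2) + 1/(-47))**2 = (10/(-35/8 + (1/8)*4 + 3/2) - 1/47)**2 = (10/(-35/8 + 1/2 + 3/2) - 1/47)**2 = (10/(-19/8) - 1/47)**2 = (10*(-8/19) - 1/47)**2 = (-80/19 - 1/47)**2 = (-3779/893)**2 = 14280841/797449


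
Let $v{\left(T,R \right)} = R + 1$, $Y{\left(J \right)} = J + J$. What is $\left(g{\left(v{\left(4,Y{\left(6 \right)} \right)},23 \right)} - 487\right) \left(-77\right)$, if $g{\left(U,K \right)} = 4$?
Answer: $37191$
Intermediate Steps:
$Y{\left(J \right)} = 2 J$
$v{\left(T,R \right)} = 1 + R$
$\left(g{\left(v{\left(4,Y{\left(6 \right)} \right)},23 \right)} - 487\right) \left(-77\right) = \left(4 - 487\right) \left(-77\right) = \left(-483\right) \left(-77\right) = 37191$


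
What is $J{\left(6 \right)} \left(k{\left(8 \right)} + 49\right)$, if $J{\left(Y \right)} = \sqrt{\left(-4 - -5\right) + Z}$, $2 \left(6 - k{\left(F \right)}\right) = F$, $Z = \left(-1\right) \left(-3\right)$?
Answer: $102$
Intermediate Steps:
$Z = 3$
$k{\left(F \right)} = 6 - \frac{F}{2}$
$J{\left(Y \right)} = 2$ ($J{\left(Y \right)} = \sqrt{\left(-4 - -5\right) + 3} = \sqrt{\left(-4 + 5\right) + 3} = \sqrt{1 + 3} = \sqrt{4} = 2$)
$J{\left(6 \right)} \left(k{\left(8 \right)} + 49\right) = 2 \left(\left(6 - 4\right) + 49\right) = 2 \left(2 + 49\right) = 2 \cdot 51 = 102$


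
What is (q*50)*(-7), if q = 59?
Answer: -20650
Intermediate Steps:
(q*50)*(-7) = (59*50)*(-7) = 2950*(-7) = -20650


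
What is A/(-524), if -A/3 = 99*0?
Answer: 0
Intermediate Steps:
A = 0 (A = -297*0 = -3*0 = 0)
A/(-524) = 0/(-524) = 0*(-1/524) = 0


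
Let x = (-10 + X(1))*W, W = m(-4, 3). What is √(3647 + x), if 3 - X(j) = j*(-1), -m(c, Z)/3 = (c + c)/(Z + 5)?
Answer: √3629 ≈ 60.241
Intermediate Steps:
m(c, Z) = -6*c/(5 + Z) (m(c, Z) = -3*(c + c)/(Z + 5) = -3*2*c/(5 + Z) = -6*c/(5 + Z))
X(j) = 3 + j (X(j) = 3 - j*(-1) = 3 - (-1)*j = 3 + j)
W = 3 (W = -6*(-4)/(5 + 3) = -6*(-4)/8 = -6*(-4)*⅛ = 3)
x = -18 (x = (-10 + (3 + 1))*3 = (-10 + 4)*3 = -6*3 = -18)
√(3647 + x) = √(3647 - 18) = √3629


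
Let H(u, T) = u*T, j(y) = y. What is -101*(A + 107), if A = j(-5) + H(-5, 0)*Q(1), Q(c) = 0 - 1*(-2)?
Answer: -10302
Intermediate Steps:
Q(c) = 2 (Q(c) = 0 + 2 = 2)
H(u, T) = T*u
A = -5 (A = -5 + (0*(-5))*2 = -5 + 0*2 = -5 + 0 = -5)
-101*(A + 107) = -101*(-5 + 107) = -101*102 = -10302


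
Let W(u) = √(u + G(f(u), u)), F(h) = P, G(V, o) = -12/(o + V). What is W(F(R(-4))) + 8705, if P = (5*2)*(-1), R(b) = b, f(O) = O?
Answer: 8705 + I*√235/5 ≈ 8705.0 + 3.0659*I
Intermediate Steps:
G(V, o) = -12/(V + o)
P = -10 (P = 10*(-1) = -10)
F(h) = -10
W(u) = √(u - 6/u) (W(u) = √(u - 12/(u + u)) = √(u - 12*1/(2*u)) = √(u - 6/u))
W(F(R(-4))) + 8705 = √(-10 - 6/(-10)) + 8705 = √(-10 - 6*(-⅒)) + 8705 = √(-10 + ⅗) + 8705 = √(-47/5) + 8705 = I*√235/5 + 8705 = 8705 + I*√235/5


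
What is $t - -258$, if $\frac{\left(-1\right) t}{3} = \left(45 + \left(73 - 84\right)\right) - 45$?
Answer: $291$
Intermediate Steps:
$t = 33$ ($t = - 3 \left(\left(45 + \left(73 - 84\right)\right) - 45\right) = - 3 \left(\left(45 - 11\right) - 45\right) = - 3 \left(34 - 45\right) = \left(-3\right) \left(-11\right) = 33$)
$t - -258 = 33 - -258 = 33 + 258 = 291$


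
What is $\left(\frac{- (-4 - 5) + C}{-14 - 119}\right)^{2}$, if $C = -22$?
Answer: $\frac{169}{17689} \approx 0.009554$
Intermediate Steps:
$\left(\frac{- (-4 - 5) + C}{-14 - 119}\right)^{2} = \left(\frac{- (-4 - 5) - 22}{-14 - 119}\right)^{2} = \left(\frac{\left(-1\right) \left(-9\right) - 22}{-133}\right)^{2} = \left(\left(9 - 22\right) \left(- \frac{1}{133}\right)\right)^{2} = \left(\left(-13\right) \left(- \frac{1}{133}\right)\right)^{2} = \left(\frac{13}{133}\right)^{2} = \frac{169}{17689}$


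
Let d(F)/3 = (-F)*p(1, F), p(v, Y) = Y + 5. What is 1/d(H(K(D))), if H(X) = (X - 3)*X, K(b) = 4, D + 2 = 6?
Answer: -1/108 ≈ -0.0092593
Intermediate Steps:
D = 4 (D = -2 + 6 = 4)
p(v, Y) = 5 + Y
H(X) = X*(-3 + X) (H(X) = (-3 + X)*X = X*(-3 + X))
d(F) = -3*F*(5 + F) (d(F) = 3*((-F)*(5 + F)) = 3*(-F*(5 + F)) = -3*F*(5 + F))
1/d(H(K(D))) = 1/(-3*4*(-3 + 4)*(5 + 4*(-3 + 4))) = 1/(-3*4*1*(5 + 4*1)) = 1/(-3*4*(5 + 4)) = 1/(-3*4*9) = 1/(-108) = -1/108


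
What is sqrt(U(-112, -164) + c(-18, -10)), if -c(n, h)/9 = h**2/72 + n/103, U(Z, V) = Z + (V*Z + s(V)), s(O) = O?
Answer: sqrt(767288406)/206 ≈ 134.47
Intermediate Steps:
U(Z, V) = V + Z + V*Z (U(Z, V) = Z + (V*Z + V) = Z + (V + V*Z) = V + Z + V*Z)
c(n, h) = -9*n/103 - h**2/8 (c(n, h) = -9*(h**2/72 + n/103) = -9*n/103 - h**2/8)
sqrt(U(-112, -164) + c(-18, -10)) = sqrt((-164 - 112 - 164*(-112)) + (-9/103*(-18) - 1/8*(-10)**2)) = sqrt((-164 - 112 + 18368) + (162/103 - 1/8*100)) = sqrt(18092 + (162/103 - 25/2)) = sqrt(18092 - 2251/206) = sqrt(3724701/206) = sqrt(767288406)/206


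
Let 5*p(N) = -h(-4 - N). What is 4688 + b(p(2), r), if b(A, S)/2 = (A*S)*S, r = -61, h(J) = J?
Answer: 68092/5 ≈ 13618.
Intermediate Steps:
p(N) = ⅘ + N/5 (p(N) = (-(-4 - N))/5 = (4 + N)/5 = ⅘ + N/5)
b(A, S) = 2*A*S² (b(A, S) = 2*((A*S)*S) = 2*(A*S²) = 2*A*S²)
4688 + b(p(2), r) = 4688 + 2*(⅘ + (⅕)*2)*(-61)² = 4688 + 2*(⅘ + ⅖)*3721 = 4688 + 2*(6/5)*3721 = 4688 + 44652/5 = 68092/5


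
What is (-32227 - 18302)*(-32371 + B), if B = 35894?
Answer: -178013667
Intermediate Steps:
(-32227 - 18302)*(-32371 + B) = (-32227 - 18302)*(-32371 + 35894) = -50529*3523 = -178013667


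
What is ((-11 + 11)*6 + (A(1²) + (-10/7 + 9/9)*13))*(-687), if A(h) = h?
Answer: 21984/7 ≈ 3140.6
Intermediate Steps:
((-11 + 11)*6 + (A(1²) + (-10/7 + 9/9)*13))*(-687) = ((-11 + 11)*6 + (1² + (-10/7 + 9/9)*13))*(-687) = (0*6 + (1 + (-10*⅐ + 9*(⅑))*13))*(-687) = (0 + (1 + (-10/7 + 1)*13))*(-687) = (0 + (1 - 3/7*13))*(-687) = (0 + (1 - 39/7))*(-687) = (0 - 32/7)*(-687) = -32/7*(-687) = 21984/7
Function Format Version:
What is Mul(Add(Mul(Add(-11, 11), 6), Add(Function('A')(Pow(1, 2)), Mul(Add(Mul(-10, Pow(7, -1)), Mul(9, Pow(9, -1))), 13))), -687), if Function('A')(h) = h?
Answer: Rational(21984, 7) ≈ 3140.6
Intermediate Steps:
Mul(Add(Mul(Add(-11, 11), 6), Add(Function('A')(Pow(1, 2)), Mul(Add(Mul(-10, Pow(7, -1)), Mul(9, Pow(9, -1))), 13))), -687) = Mul(Add(Mul(Add(-11, 11), 6), Add(Pow(1, 2), Mul(Add(Mul(-10, Pow(7, -1)), Mul(9, Pow(9, -1))), 13))), -687) = Mul(Add(Mul(0, 6), Add(1, Mul(Add(Mul(-10, Rational(1, 7)), Mul(9, Rational(1, 9))), 13))), -687) = Mul(Add(0, Add(1, Mul(Add(Rational(-10, 7), 1), 13))), -687) = Mul(Add(0, Add(1, Mul(Rational(-3, 7), 13))), -687) = Mul(Add(0, Add(1, Rational(-39, 7))), -687) = Mul(Add(0, Rational(-32, 7)), -687) = Mul(Rational(-32, 7), -687) = Rational(21984, 7)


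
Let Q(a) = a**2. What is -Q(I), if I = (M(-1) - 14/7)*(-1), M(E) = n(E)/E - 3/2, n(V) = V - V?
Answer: -49/4 ≈ -12.250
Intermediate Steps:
n(V) = 0
M(E) = -3/2 (M(E) = 0/E - 3/2 = 0 - 3*1/2 = 0 - 3/2 = -3/2)
I = 7/2 (I = (-3/2 - 14/7)*(-1) = (-3/2 - 14*1/7)*(-1) = (-3/2 - 2)*(-1) = -7/2*(-1) = 7/2 ≈ 3.5000)
-Q(I) = -(7/2)**2 = -1*49/4 = -49/4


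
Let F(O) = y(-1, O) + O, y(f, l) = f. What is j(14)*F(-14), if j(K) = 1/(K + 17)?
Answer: -15/31 ≈ -0.48387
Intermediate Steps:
j(K) = 1/(17 + K)
F(O) = -1 + O
j(14)*F(-14) = (-1 - 14)/(17 + 14) = -15/31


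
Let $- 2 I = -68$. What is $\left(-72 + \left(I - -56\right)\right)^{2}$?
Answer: $324$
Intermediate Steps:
$I = 34$ ($I = \left(- \frac{1}{2}\right) \left(-68\right) = 34$)
$\left(-72 + \left(I - -56\right)\right)^{2} = \left(-72 + \left(34 - -56\right)\right)^{2} = \left(-72 + \left(34 + 56\right)\right)^{2} = \left(-72 + 90\right)^{2} = 18^{2} = 324$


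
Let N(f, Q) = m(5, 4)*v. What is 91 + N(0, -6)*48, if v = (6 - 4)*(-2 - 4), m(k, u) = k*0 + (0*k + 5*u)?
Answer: -11429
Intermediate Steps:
m(k, u) = 5*u (m(k, u) = 0 + (0 + 5*u) = 0 + 5*u = 5*u)
v = -12 (v = 2*(-6) = -12)
N(f, Q) = -240 (N(f, Q) = (5*4)*(-12) = 20*(-12) = -240)
91 + N(0, -6)*48 = 91 - 240*48 = 91 - 11520 = -11429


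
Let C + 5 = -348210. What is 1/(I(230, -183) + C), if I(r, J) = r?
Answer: -1/347985 ≈ -2.8737e-6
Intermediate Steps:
C = -348215 (C = -5 - 348210 = -348215)
1/(I(230, -183) + C) = 1/(230 - 348215) = 1/(-347985) = -1/347985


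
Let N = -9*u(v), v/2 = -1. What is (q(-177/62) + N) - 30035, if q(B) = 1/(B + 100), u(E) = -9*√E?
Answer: -180900743/6023 + 81*I*√2 ≈ -30035.0 + 114.55*I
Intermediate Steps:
v = -2 (v = 2*(-1) = -2)
N = 81*I*√2 (N = -(-81)*√(-2) = -(-81)*I*√2 = 81*I*√2 ≈ 114.55*I)
q(B) = 1/(100 + B)
(q(-177/62) + N) - 30035 = (1/(100 - 177/62) + 81*I*√2) - 30035 = (1/(6023/62) + 81*I*√2) - 30035 = (62/6023 + 81*I*√2) - 30035 = -180900743/6023 + 81*I*√2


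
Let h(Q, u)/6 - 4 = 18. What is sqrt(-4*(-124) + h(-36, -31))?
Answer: 2*sqrt(157) ≈ 25.060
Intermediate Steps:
h(Q, u) = 132 (h(Q, u) = 24 + 6*18 = 24 + 108 = 132)
sqrt(-4*(-124) + h(-36, -31)) = sqrt(-4*(-124) + 132) = sqrt(496 + 132) = sqrt(628) = 2*sqrt(157)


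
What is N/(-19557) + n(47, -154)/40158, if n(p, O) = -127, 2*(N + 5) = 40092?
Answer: -89698913/87263334 ≈ -1.0279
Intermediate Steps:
N = 20041 (N = -5 + (1/2)*40092 = -5 + 20046 = 20041)
N/(-19557) + n(47, -154)/40158 = 20041/(-19557) - 127/40158 = 20041*(-1/19557) - 127*1/40158 = -20041/19557 - 127/40158 = -89698913/87263334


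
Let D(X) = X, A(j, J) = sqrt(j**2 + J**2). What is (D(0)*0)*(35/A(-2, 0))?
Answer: 0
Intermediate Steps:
A(j, J) = sqrt(J**2 + j**2)
(D(0)*0)*(35/A(-2, 0)) = (0*0)*(35/(sqrt(0**2 + (-2)**2))) = 0*(35/(sqrt(0 + 4))) = 0*(35/(sqrt(4))) = 0*(35/2) = 0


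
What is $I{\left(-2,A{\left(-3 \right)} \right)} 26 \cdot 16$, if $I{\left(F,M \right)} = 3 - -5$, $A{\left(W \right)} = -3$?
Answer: $3328$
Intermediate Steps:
$I{\left(F,M \right)} = 8$ ($I{\left(F,M \right)} = 3 + 5 = 8$)
$I{\left(-2,A{\left(-3 \right)} \right)} 26 \cdot 16 = 8 \cdot 26 \cdot 16 = 208 \cdot 16 = 3328$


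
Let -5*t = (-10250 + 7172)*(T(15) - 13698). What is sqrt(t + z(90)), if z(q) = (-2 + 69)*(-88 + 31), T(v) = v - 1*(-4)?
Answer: I*sqrt(210615285)/5 ≈ 2902.5*I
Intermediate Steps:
T(v) = 4 + v (T(v) = v + 4 = 4 + v)
t = -42103962/5 (t = -(-10250 + 7172)*((4 + 15) - 13698)/5 = -(-3078)*(19 - 13698)/5 = -(-3078)*(-13679)/5 = -1/5*42103962 = -42103962/5 ≈ -8.4208e+6)
z(q) = -3819 (z(q) = 67*(-57) = -3819)
sqrt(t + z(90)) = sqrt(-42103962/5 - 3819) = sqrt(-42123057/5) = I*sqrt(210615285)/5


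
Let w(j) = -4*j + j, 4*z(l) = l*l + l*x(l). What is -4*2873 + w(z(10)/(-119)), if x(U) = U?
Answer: -1367398/119 ≈ -11491.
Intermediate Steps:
z(l) = l²/2 (z(l) = (l*l + l*l)/4 = (l² + l²)/4 = (2*l²)/4 = l²/2)
w(j) = -3*j
-4*2873 + w(z(10)/(-119)) = -4*2873 - 3*(½)*10²/(-119) = -11492 - 3*(½)*100*(-1)/119 = -11492 - 150*(-1)/119 = -11492 - 3*(-50/119) = -11492 + 150/119 = -1367398/119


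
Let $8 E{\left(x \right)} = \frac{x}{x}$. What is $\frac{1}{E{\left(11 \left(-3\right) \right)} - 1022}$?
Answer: $- \frac{8}{8175} \approx -0.00097859$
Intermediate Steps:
$E{\left(x \right)} = \frac{1}{8}$ ($E{\left(x \right)} = \frac{x \frac{1}{x}}{8} = \frac{1}{8} \cdot 1 = \frac{1}{8}$)
$\frac{1}{E{\left(11 \left(-3\right) \right)} - 1022} = \frac{1}{\frac{1}{8} - 1022} = \frac{1}{- \frac{8175}{8}} = - \frac{8}{8175}$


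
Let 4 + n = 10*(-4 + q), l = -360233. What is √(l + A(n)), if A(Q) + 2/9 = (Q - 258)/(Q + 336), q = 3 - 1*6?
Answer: I*√55637856653/393 ≈ 600.2*I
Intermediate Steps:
q = -3 (q = 3 - 6 = -3)
n = -74 (n = -4 + 10*(-4 - 3) = -4 + 10*(-7) = -4 - 70 = -74)
A(Q) = -2/9 + (-258 + Q)/(336 + Q) (A(Q) = -2/9 + (Q - 258)/(Q + 336) = -2/9 + (-258 + Q)/(336 + Q))
√(l + A(n)) = √(-360233 + (-2994 + 7*(-74))/(9*(336 - 74))) = √(-360233 + (⅑)*(-2994 - 518)/262) = √(-360233 + (⅑)*(1/262)*(-3512)) = √(-360233 - 1756/1179) = √(-424716463/1179) = I*√55637856653/393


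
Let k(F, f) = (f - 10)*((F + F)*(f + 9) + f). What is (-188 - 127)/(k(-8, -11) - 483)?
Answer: 15/44 ≈ 0.34091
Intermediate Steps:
k(F, f) = (-10 + f)*(f + 2*F*(9 + f)) (k(F, f) = (-10 + f)*((2*F)*(9 + f) + f) = (-10 + f)*(2*F*(9 + f) + f) = (-10 + f)*(f + 2*F*(9 + f)))
(-188 - 127)/(k(-8, -11) - 483) = (-188 - 127)/(((-11)² - 180*(-8) - 10*(-11) - 2*(-8)*(-11) + 2*(-8)*(-11)²) - 483) = -315/((121 + 1440 + 110 - 176 + 2*(-8)*121) - 483) = -315/((121 + 1440 + 110 - 176 - 1936) - 483) = -315/(-441 - 483) = -315/(-924) = -315*(-1/924) = 15/44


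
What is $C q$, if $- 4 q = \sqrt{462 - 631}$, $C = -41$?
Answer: $\frac{533 i}{4} \approx 133.25 i$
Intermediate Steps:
$q = - \frac{13 i}{4}$ ($q = - \frac{\sqrt{462 - 631}}{4} = - \frac{\sqrt{-169}}{4} = - \frac{13 i}{4} \approx - 3.25 i$)
$C q = - 41 \left(- \frac{13 i}{4}\right) = \frac{533 i}{4}$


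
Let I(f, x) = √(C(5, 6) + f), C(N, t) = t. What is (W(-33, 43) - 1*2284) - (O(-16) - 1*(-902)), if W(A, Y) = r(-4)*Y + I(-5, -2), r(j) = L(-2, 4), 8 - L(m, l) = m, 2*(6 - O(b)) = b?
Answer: -2769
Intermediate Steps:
O(b) = 6 - b/2
L(m, l) = 8 - m
r(j) = 10 (r(j) = 8 - 1*(-2) = 8 + 2 = 10)
I(f, x) = √(6 + f)
W(A, Y) = 1 + 10*Y (W(A, Y) = 10*Y + √(6 - 5) = 10*Y + √1 = 10*Y + 1 = 1 + 10*Y)
(W(-33, 43) - 1*2284) - (O(-16) - 1*(-902)) = ((1 + 10*43) - 1*2284) - ((6 - ½*(-16)) - 1*(-902)) = ((1 + 430) - 2284) - ((6 + 8) + 902) = (431 - 2284) - (14 + 902) = -1853 - 1*916 = -1853 - 916 = -2769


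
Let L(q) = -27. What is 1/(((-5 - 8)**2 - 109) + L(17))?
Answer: 1/33 ≈ 0.030303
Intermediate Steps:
1/(((-5 - 8)**2 - 109) + L(17)) = 1/(((-5 - 8)**2 - 109) - 27) = 1/(((-13)**2 - 109) - 27) = 1/((169 - 109) - 27) = 1/(60 - 27) = 1/33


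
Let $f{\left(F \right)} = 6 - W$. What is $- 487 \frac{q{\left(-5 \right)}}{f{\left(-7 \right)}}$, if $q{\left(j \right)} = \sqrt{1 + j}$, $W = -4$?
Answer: $- \frac{487 i}{5} \approx - 97.4 i$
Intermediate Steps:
$f{\left(F \right)} = 10$ ($f{\left(F \right)} = 6 - -4 = 6 + 4 = 10$)
$- 487 \frac{q{\left(-5 \right)}}{f{\left(-7 \right)}} = - 487 \frac{\sqrt{1 - 5}}{10} = - 487 \sqrt{-4} \cdot \frac{1}{10} = - 487 \cdot 2 i \frac{1}{10} = - 487 \frac{i}{5} = - \frac{487 i}{5}$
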